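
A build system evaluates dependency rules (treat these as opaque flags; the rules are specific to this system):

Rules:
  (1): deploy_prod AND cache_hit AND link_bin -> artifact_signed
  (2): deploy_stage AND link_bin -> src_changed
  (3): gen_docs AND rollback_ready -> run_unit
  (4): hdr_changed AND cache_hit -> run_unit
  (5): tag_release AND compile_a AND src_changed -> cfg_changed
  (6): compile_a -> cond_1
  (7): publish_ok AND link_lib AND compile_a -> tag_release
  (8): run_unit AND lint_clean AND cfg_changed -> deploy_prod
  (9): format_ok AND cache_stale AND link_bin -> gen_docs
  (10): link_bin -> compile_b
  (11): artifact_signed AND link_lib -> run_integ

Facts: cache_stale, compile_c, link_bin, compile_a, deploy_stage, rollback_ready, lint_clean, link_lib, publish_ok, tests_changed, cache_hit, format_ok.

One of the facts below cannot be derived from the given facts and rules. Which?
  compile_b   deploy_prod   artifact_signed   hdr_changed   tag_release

[1] (2) [deploy_stage AND link_bin -> src_changed]; (6) [compile_a -> cond_1]; (7) [publish_ok AND link_lib AND compile_a -> tag_release]; (9) [format_ok AND cache_stale AND link_bin -> gen_docs]; (10) [link_bin -> compile_b]. ⇒ new: src_changed, cond_1, tag_release, gen_docs, compile_b.
[2] (3) [gen_docs AND rollback_ready -> run_unit]; (5) [tag_release AND compile_a AND src_changed -> cfg_changed]. ⇒ new: run_unit, cfg_changed.
[3] (8) [run_unit AND lint_clean AND cfg_changed -> deploy_prod]. ⇒ new: deploy_prod.
[4] (1) [deploy_prod AND cache_hit AND link_bin -> artifact_signed]. ⇒ new: artifact_signed.
[5] (11) [artifact_signed AND link_lib -> run_integ]. ⇒ new: run_integ.
Derived: compile_b (round 1), deploy_prod (round 3), artifact_signed (round 4), tag_release (round 1). hdr_changed never appears in any round.

hdr_changed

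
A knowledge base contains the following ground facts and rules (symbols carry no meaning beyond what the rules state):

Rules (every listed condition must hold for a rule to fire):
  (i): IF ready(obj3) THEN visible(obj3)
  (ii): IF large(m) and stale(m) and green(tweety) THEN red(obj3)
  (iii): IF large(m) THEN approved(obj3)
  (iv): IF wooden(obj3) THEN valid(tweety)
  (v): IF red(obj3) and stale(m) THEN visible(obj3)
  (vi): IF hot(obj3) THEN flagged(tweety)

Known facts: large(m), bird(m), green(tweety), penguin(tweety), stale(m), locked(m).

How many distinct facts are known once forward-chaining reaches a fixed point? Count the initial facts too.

Round 1 — (ii), (iii), derive red(obj3), approved(obj3).
Round 2 — (v), derive visible(obj3).
Closure: {approved(obj3), bird(m), green(tweety), large(m), locked(m), penguin(tweety), red(obj3), stale(m), visible(obj3)} — 9 facts.

9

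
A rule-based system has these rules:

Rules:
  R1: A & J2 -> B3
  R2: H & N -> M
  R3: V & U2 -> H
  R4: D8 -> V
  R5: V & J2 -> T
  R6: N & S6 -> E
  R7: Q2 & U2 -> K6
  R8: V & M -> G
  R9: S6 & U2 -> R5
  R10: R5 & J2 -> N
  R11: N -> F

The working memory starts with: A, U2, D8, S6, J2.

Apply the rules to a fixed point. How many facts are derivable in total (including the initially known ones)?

Round 1 — R1, R4, R9, derive B3, V, R5.
Round 2 — R3, R5, R10, derive H, T, N.
Round 3 — R2, R6, R11, derive M, E, F.
Round 4 — R8, derive G.
Closure: {A, B3, D8, E, F, G, H, J2, M, N, R5, S6, T, U2, V} — 15 facts.

15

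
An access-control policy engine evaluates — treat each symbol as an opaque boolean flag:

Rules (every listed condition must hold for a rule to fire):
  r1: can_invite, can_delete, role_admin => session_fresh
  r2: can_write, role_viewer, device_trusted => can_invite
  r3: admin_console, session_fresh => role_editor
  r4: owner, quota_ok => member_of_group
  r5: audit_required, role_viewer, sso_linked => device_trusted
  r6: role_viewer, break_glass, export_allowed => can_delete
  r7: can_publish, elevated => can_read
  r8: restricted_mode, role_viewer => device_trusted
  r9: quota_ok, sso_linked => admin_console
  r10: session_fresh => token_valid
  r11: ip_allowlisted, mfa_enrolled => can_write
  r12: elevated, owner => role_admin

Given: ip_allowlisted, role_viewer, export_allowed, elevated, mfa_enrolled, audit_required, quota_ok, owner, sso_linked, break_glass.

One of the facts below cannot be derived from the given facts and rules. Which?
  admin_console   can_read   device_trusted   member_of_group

can_read

[1] r4 [owner, quota_ok => member_of_group]; r5 [audit_required, role_viewer, sso_linked => device_trusted]; r6 [role_viewer, break_glass, export_allowed => can_delete]; r9 [quota_ok, sso_linked => admin_console]; r11 [ip_allowlisted, mfa_enrolled => can_write]; r12 [elevated, owner => role_admin]. ⇒ new: member_of_group, device_trusted, can_delete, admin_console, can_write, role_admin.
[2] r2 [can_write, role_viewer, device_trusted => can_invite]. ⇒ new: can_invite.
[3] r1 [can_invite, can_delete, role_admin => session_fresh]. ⇒ new: session_fresh.
[4] r3 [admin_console, session_fresh => role_editor]; r10 [session_fresh => token_valid]. ⇒ new: role_editor, token_valid.
Derived: member_of_group (round 1), admin_console (round 1), device_trusted (round 1). can_read never appears in any round.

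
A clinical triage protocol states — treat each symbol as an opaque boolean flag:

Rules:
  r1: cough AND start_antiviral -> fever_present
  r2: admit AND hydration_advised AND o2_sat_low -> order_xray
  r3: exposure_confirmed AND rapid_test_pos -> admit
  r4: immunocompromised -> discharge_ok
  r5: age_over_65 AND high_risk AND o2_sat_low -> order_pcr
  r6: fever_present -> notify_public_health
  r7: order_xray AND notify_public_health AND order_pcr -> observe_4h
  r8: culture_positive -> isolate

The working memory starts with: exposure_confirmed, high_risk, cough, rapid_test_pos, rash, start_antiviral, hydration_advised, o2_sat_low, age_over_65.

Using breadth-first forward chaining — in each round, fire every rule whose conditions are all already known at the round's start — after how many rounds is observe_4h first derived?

[1] r1 [cough AND start_antiviral -> fever_present]; r3 [exposure_confirmed AND rapid_test_pos -> admit]; r5 [age_over_65 AND high_risk AND o2_sat_low -> order_pcr]. ⇒ new: fever_present, admit, order_pcr.
[2] r2 [admit AND hydration_advised AND o2_sat_low -> order_xray]; r6 [fever_present -> notify_public_health]. ⇒ new: order_xray, notify_public_health.
[3] r7 [order_xray AND notify_public_health AND order_pcr -> observe_4h]. ⇒ new: observe_4h.
observe_4h first appears in round 3.

3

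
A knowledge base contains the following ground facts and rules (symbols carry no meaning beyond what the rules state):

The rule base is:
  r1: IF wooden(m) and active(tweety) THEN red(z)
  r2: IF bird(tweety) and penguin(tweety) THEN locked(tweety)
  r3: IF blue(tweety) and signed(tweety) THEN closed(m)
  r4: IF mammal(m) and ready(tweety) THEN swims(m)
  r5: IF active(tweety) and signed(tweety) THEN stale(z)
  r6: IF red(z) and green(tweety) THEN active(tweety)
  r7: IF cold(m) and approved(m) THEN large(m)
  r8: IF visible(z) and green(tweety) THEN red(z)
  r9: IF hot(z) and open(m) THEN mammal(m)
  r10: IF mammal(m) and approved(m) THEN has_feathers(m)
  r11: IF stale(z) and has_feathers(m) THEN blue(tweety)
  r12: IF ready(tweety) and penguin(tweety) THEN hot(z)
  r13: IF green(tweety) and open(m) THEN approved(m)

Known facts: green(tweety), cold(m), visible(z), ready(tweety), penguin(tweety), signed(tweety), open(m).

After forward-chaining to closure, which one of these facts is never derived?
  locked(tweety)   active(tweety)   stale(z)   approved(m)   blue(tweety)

locked(tweety)

Round 1 fires r8, r12, r13, giving red(z), hot(z), approved(m).
Round 2 fires r6, r7, r9, giving active(tweety), large(m), mammal(m).
Round 3 fires r4, r5, r10, giving swims(m), stale(z), has_feathers(m).
Round 4 fires r11, giving blue(tweety).
Round 5 fires r3, giving closed(m).
Derived: approved(m) (round 1), stale(z) (round 3), blue(tweety) (round 4), active(tweety) (round 2). locked(tweety) never appears in any round.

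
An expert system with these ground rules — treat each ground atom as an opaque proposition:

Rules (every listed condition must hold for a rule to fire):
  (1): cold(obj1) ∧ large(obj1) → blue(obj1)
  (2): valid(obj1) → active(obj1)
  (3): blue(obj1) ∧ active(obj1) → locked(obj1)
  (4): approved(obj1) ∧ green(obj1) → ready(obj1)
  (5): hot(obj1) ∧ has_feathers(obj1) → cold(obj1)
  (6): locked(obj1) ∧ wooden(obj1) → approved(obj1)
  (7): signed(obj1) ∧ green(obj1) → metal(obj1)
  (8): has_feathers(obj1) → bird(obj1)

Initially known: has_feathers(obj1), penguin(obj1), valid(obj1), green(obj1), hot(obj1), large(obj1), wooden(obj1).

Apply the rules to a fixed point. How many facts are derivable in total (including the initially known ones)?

14

[1] (2) [valid(obj1) → active(obj1)]; (5) [hot(obj1) ∧ has_feathers(obj1) → cold(obj1)]; (8) [has_feathers(obj1) → bird(obj1)]. ⇒ new: active(obj1), cold(obj1), bird(obj1).
[2] (1) [cold(obj1) ∧ large(obj1) → blue(obj1)]. ⇒ new: blue(obj1).
[3] (3) [blue(obj1) ∧ active(obj1) → locked(obj1)]. ⇒ new: locked(obj1).
[4] (6) [locked(obj1) ∧ wooden(obj1) → approved(obj1)]. ⇒ new: approved(obj1).
[5] (4) [approved(obj1) ∧ green(obj1) → ready(obj1)]. ⇒ new: ready(obj1).
Closure: {active(obj1), approved(obj1), bird(obj1), blue(obj1), cold(obj1), green(obj1), has_feathers(obj1), hot(obj1), large(obj1), locked(obj1), penguin(obj1), ready(obj1), valid(obj1), wooden(obj1)} — 14 facts.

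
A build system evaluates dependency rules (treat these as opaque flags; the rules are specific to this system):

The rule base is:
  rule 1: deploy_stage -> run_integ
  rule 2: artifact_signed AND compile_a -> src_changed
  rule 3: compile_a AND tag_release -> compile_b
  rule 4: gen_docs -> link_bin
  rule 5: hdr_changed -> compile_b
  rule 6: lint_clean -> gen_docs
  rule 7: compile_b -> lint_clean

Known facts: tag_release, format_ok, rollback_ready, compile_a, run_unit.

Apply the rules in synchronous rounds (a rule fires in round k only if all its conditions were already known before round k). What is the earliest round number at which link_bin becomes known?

Round 1: rule 3 [compile_a AND tag_release -> compile_b]. Adds compile_b.
Round 2: rule 7 [compile_b -> lint_clean]. Adds lint_clean.
Round 3: rule 6 [lint_clean -> gen_docs]. Adds gen_docs.
Round 4: rule 4 [gen_docs -> link_bin]. Adds link_bin.
link_bin first appears in round 4.

4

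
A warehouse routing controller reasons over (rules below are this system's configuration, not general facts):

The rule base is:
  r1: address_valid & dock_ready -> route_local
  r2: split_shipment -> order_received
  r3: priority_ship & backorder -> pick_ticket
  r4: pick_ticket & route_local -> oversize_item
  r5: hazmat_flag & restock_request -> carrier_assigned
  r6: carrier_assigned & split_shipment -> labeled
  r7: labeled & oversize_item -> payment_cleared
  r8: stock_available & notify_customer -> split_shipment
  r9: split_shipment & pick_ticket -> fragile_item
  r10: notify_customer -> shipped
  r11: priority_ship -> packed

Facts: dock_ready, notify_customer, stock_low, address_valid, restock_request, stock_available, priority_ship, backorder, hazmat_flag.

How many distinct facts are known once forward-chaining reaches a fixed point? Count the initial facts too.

20

Round 1 fires r1, r3, r5, r8, r10, r11, giving route_local, pick_ticket, carrier_assigned, split_shipment, shipped, packed.
Round 2 fires r2, r4, r6, r9, giving order_received, oversize_item, labeled, fragile_item.
Round 3 fires r7, giving payment_cleared.
Closure: {address_valid, backorder, carrier_assigned, dock_ready, fragile_item, hazmat_flag, labeled, notify_customer, order_received, oversize_item, packed, payment_cleared, pick_ticket, priority_ship, restock_request, route_local, shipped, split_shipment, stock_available, stock_low} — 20 facts.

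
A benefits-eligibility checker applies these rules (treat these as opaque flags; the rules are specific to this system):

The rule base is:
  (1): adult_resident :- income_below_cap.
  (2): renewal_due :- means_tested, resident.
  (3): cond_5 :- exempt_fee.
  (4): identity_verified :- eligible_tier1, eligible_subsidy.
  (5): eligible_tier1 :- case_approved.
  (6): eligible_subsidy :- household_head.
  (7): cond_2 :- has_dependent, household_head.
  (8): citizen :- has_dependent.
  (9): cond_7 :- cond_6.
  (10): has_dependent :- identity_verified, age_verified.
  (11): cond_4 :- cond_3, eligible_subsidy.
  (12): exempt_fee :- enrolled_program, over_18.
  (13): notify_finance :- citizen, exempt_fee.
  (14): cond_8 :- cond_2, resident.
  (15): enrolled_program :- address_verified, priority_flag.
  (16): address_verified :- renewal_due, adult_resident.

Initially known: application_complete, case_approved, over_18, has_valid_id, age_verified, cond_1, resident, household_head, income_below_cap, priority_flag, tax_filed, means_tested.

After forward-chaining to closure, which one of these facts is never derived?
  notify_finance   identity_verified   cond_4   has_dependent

cond_4

Round 1: (1) [adult_resident :- income_below_cap.]; (2) [renewal_due :- means_tested, resident.]; (5) [eligible_tier1 :- case_approved.]; (6) [eligible_subsidy :- household_head.]. Adds adult_resident, renewal_due, eligible_tier1, eligible_subsidy.
Round 2: (4) [identity_verified :- eligible_tier1, eligible_subsidy.]; (16) [address_verified :- renewal_due, adult_resident.]. Adds identity_verified, address_verified.
Round 3: (10) [has_dependent :- identity_verified, age_verified.]; (15) [enrolled_program :- address_verified, priority_flag.]. Adds has_dependent, enrolled_program.
Round 4: (7) [cond_2 :- has_dependent, household_head.]; (8) [citizen :- has_dependent.]; (12) [exempt_fee :- enrolled_program, over_18.]. Adds cond_2, citizen, exempt_fee.
Round 5: (3) [cond_5 :- exempt_fee.]; (13) [notify_finance :- citizen, exempt_fee.]; (14) [cond_8 :- cond_2, resident.]. Adds cond_5, notify_finance, cond_8.
Derived: identity_verified (round 2), notify_finance (round 5), has_dependent (round 3). cond_4 never appears in any round.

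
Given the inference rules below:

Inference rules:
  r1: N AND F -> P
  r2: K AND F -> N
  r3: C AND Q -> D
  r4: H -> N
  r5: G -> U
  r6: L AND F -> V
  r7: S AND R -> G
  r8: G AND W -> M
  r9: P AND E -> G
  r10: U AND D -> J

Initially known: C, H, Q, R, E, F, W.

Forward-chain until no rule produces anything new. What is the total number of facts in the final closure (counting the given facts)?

14

Round 1 fires r3, r4, giving D, N.
Round 2 fires r1, giving P.
Round 3 fires r9, giving G.
Round 4 fires r5, r8, giving U, M.
Round 5 fires r10, giving J.
Closure: {C, D, E, F, G, H, J, M, N, P, Q, R, U, W} — 14 facts.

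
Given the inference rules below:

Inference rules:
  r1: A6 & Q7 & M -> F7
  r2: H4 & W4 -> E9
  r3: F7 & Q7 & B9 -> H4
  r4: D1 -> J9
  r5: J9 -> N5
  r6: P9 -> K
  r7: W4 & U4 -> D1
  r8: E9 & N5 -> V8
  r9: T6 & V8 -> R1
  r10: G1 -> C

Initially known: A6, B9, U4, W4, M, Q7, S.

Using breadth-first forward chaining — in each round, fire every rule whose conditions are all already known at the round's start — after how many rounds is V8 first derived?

[1] r1 [A6 & Q7 & M -> F7]; r7 [W4 & U4 -> D1]. ⇒ new: F7, D1.
[2] r3 [F7 & Q7 & B9 -> H4]; r4 [D1 -> J9]. ⇒ new: H4, J9.
[3] r2 [H4 & W4 -> E9]; r5 [J9 -> N5]. ⇒ new: E9, N5.
[4] r8 [E9 & N5 -> V8]. ⇒ new: V8.
V8 first appears in round 4.

4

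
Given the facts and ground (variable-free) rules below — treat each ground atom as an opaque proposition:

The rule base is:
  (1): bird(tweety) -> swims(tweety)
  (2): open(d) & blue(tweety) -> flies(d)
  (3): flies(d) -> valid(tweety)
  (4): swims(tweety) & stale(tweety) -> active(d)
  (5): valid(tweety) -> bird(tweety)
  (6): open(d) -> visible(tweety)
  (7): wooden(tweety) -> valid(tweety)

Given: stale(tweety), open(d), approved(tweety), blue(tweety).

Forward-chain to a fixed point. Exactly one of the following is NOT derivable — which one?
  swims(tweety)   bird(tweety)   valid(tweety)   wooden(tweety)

wooden(tweety)

[1] (2) [open(d) & blue(tweety) -> flies(d)]; (6) [open(d) -> visible(tweety)]. ⇒ new: flies(d), visible(tweety).
[2] (3) [flies(d) -> valid(tweety)]. ⇒ new: valid(tweety).
[3] (5) [valid(tweety) -> bird(tweety)]. ⇒ new: bird(tweety).
[4] (1) [bird(tweety) -> swims(tweety)]. ⇒ new: swims(tweety).
[5] (4) [swims(tweety) & stale(tweety) -> active(d)]. ⇒ new: active(d).
Derived: valid(tweety) (round 2), swims(tweety) (round 4), bird(tweety) (round 3). wooden(tweety) never appears in any round.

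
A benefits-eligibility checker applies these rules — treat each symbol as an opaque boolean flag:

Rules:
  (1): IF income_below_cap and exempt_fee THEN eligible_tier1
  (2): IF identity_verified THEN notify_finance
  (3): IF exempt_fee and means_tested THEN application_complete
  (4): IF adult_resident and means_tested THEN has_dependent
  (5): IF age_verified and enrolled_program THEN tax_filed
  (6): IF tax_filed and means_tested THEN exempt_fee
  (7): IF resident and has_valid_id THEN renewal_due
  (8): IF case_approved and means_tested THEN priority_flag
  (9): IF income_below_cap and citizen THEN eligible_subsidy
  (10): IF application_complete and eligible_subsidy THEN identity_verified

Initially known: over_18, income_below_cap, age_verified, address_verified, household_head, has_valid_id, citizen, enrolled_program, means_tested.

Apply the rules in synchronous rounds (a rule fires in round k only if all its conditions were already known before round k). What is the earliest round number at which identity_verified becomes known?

Round 1 fires (5), (9), giving tax_filed, eligible_subsidy.
Round 2 fires (6), giving exempt_fee.
Round 3 fires (1), (3), giving eligible_tier1, application_complete.
Round 4 fires (10), giving identity_verified.
identity_verified first appears in round 4.

4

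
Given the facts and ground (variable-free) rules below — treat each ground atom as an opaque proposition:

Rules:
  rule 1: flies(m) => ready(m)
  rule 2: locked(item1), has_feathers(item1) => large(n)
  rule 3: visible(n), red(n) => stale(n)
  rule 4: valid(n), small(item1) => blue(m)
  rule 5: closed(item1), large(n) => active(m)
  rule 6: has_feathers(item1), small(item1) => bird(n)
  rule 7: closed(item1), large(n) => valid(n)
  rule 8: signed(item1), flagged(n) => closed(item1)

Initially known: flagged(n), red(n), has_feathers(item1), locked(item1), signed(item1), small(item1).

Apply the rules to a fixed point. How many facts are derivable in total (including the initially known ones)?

Round 1: rule 2 [locked(item1), has_feathers(item1) => large(n)]; rule 6 [has_feathers(item1), small(item1) => bird(n)]; rule 8 [signed(item1), flagged(n) => closed(item1)]. New: large(n), bird(n), closed(item1).
Round 2: rule 5 [closed(item1), large(n) => active(m)]; rule 7 [closed(item1), large(n) => valid(n)]. New: active(m), valid(n).
Round 3: rule 4 [valid(n), small(item1) => blue(m)]. New: blue(m).
Closure: {active(m), bird(n), blue(m), closed(item1), flagged(n), has_feathers(item1), large(n), locked(item1), red(n), signed(item1), small(item1), valid(n)} — 12 facts.

12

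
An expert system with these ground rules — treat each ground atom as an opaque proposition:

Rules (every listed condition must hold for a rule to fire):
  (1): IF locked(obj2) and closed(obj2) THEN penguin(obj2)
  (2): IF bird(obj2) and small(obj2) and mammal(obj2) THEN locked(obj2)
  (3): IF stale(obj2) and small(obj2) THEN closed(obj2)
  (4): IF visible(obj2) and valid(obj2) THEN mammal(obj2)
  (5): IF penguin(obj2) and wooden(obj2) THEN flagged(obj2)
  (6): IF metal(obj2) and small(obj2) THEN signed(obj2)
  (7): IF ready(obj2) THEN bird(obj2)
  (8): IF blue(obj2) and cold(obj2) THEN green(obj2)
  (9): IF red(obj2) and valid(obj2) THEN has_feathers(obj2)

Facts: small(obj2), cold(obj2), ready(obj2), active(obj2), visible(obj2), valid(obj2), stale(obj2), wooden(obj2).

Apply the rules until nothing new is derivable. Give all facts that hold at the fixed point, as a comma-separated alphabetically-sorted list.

Round 1: (3) [IF stale(obj2) and small(obj2) THEN closed(obj2)]; (4) [IF visible(obj2) and valid(obj2) THEN mammal(obj2)]; (7) [IF ready(obj2) THEN bird(obj2)]. New: closed(obj2), mammal(obj2), bird(obj2).
Round 2: (2) [IF bird(obj2) and small(obj2) and mammal(obj2) THEN locked(obj2)]. New: locked(obj2).
Round 3: (1) [IF locked(obj2) and closed(obj2) THEN penguin(obj2)]. New: penguin(obj2).
Round 4: (5) [IF penguin(obj2) and wooden(obj2) THEN flagged(obj2)]. New: flagged(obj2).

active(obj2), bird(obj2), closed(obj2), cold(obj2), flagged(obj2), locked(obj2), mammal(obj2), penguin(obj2), ready(obj2), small(obj2), stale(obj2), valid(obj2), visible(obj2), wooden(obj2)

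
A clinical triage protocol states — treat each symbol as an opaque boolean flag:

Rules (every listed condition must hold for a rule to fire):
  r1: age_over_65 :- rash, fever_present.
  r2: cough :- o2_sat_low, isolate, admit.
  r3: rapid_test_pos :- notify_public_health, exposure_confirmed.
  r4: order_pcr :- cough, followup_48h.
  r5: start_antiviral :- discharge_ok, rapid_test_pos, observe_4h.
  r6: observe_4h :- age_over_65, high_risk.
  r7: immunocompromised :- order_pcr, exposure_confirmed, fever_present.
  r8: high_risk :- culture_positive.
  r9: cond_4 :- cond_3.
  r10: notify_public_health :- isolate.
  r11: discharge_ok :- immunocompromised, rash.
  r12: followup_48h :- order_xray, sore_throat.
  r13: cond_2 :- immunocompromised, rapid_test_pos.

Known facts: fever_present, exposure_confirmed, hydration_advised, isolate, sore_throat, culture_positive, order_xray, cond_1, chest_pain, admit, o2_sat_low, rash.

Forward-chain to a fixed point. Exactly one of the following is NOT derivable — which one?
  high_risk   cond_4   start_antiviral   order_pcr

Round 1: r1 [age_over_65 :- rash, fever_present.]; r2 [cough :- o2_sat_low, isolate, admit.]; r8 [high_risk :- culture_positive.]; r10 [notify_public_health :- isolate.]; r12 [followup_48h :- order_xray, sore_throat.]. Adds age_over_65, cough, high_risk, notify_public_health, followup_48h.
Round 2: r3 [rapid_test_pos :- notify_public_health, exposure_confirmed.]; r4 [order_pcr :- cough, followup_48h.]; r6 [observe_4h :- age_over_65, high_risk.]. Adds rapid_test_pos, order_pcr, observe_4h.
Round 3: r7 [immunocompromised :- order_pcr, exposure_confirmed, fever_present.]. Adds immunocompromised.
Round 4: r11 [discharge_ok :- immunocompromised, rash.]; r13 [cond_2 :- immunocompromised, rapid_test_pos.]. Adds discharge_ok, cond_2.
Round 5: r5 [start_antiviral :- discharge_ok, rapid_test_pos, observe_4h.]. Adds start_antiviral.
Derived: start_antiviral (round 5), high_risk (round 1), order_pcr (round 2). cond_4 never appears in any round.

cond_4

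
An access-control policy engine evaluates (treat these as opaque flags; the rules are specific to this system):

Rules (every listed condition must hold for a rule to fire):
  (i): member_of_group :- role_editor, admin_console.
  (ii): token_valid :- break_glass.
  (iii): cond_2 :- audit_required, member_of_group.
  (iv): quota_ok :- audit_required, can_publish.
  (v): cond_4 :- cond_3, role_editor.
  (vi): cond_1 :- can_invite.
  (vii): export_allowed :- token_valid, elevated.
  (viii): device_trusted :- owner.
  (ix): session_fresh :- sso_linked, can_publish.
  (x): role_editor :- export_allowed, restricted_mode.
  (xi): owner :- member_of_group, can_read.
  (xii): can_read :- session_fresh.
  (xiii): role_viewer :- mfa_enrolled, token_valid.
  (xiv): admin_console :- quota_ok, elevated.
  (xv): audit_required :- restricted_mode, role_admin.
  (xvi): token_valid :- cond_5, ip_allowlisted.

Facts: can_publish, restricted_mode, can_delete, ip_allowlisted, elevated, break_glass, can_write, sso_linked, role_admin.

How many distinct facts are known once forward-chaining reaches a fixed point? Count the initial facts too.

21

[1] (ii) [token_valid :- break_glass.]; (ix) [session_fresh :- sso_linked, can_publish.]; (xv) [audit_required :- restricted_mode, role_admin.]. ⇒ new: token_valid, session_fresh, audit_required.
[2] (iv) [quota_ok :- audit_required, can_publish.]; (vii) [export_allowed :- token_valid, elevated.]; (xii) [can_read :- session_fresh.]. ⇒ new: quota_ok, export_allowed, can_read.
[3] (x) [role_editor :- export_allowed, restricted_mode.]; (xiv) [admin_console :- quota_ok, elevated.]. ⇒ new: role_editor, admin_console.
[4] (i) [member_of_group :- role_editor, admin_console.]. ⇒ new: member_of_group.
[5] (iii) [cond_2 :- audit_required, member_of_group.]; (xi) [owner :- member_of_group, can_read.]. ⇒ new: cond_2, owner.
[6] (viii) [device_trusted :- owner.]. ⇒ new: device_trusted.
Closure: {admin_console, audit_required, break_glass, can_delete, can_publish, can_read, can_write, cond_2, device_trusted, elevated, export_allowed, ip_allowlisted, member_of_group, owner, quota_ok, restricted_mode, role_admin, role_editor, session_fresh, sso_linked, token_valid} — 21 facts.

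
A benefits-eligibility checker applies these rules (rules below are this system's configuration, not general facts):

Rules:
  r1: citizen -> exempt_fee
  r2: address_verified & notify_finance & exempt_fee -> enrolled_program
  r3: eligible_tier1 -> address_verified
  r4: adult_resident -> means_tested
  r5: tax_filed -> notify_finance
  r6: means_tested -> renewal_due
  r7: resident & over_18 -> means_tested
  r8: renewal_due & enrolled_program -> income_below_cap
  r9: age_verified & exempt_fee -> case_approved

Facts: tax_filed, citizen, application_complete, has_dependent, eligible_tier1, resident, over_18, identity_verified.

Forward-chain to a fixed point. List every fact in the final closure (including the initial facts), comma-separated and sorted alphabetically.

address_verified, application_complete, citizen, eligible_tier1, enrolled_program, exempt_fee, has_dependent, identity_verified, income_below_cap, means_tested, notify_finance, over_18, renewal_due, resident, tax_filed

Round 1 — r1, r3, r5, r7, derive exempt_fee, address_verified, notify_finance, means_tested.
Round 2 — r2, r6, derive enrolled_program, renewal_due.
Round 3 — r8, derive income_below_cap.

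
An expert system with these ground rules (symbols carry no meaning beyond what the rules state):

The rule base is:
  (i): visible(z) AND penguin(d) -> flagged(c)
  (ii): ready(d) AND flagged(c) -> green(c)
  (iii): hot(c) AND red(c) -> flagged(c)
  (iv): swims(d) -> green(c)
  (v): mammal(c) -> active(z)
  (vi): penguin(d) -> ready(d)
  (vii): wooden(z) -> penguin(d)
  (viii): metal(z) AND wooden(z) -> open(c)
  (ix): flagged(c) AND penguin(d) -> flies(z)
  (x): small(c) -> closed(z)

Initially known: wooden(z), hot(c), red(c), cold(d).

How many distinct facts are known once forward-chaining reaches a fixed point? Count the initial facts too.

Round 1: (iii) [hot(c) AND red(c) -> flagged(c)]; (vii) [wooden(z) -> penguin(d)]. New: flagged(c), penguin(d).
Round 2: (vi) [penguin(d) -> ready(d)]; (ix) [flagged(c) AND penguin(d) -> flies(z)]. New: ready(d), flies(z).
Round 3: (ii) [ready(d) AND flagged(c) -> green(c)]. New: green(c).
Closure: {cold(d), flagged(c), flies(z), green(c), hot(c), penguin(d), ready(d), red(c), wooden(z)} — 9 facts.

9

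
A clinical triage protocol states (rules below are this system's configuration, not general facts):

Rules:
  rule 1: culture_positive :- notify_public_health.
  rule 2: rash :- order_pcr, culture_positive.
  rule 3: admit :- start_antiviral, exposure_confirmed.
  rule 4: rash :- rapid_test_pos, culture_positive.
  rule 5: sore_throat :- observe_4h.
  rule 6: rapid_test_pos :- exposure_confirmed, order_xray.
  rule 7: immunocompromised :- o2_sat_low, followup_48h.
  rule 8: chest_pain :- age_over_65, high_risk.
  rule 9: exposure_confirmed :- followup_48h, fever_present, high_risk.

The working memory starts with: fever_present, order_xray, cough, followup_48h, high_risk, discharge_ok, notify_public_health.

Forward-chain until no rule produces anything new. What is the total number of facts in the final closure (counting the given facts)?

Round 1: rule 1 [culture_positive :- notify_public_health.]; rule 9 [exposure_confirmed :- followup_48h, fever_present, high_risk.]. Adds culture_positive, exposure_confirmed.
Round 2: rule 6 [rapid_test_pos :- exposure_confirmed, order_xray.]. Adds rapid_test_pos.
Round 3: rule 4 [rash :- rapid_test_pos, culture_positive.]. Adds rash.
Closure: {cough, culture_positive, discharge_ok, exposure_confirmed, fever_present, followup_48h, high_risk, notify_public_health, order_xray, rapid_test_pos, rash} — 11 facts.

11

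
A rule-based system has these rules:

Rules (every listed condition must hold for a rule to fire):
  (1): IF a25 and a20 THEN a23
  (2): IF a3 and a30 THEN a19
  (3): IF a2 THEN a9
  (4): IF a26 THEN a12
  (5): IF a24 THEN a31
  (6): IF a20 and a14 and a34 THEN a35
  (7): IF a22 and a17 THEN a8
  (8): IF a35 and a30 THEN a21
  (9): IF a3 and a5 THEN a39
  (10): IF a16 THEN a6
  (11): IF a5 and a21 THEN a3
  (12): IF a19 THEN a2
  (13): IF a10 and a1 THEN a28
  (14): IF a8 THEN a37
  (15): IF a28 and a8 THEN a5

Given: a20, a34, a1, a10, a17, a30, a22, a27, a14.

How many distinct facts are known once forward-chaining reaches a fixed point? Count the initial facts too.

20

[1] (6) [IF a20 and a14 and a34 THEN a35]; (7) [IF a22 and a17 THEN a8]; (13) [IF a10 and a1 THEN a28]. ⇒ new: a35, a8, a28.
[2] (8) [IF a35 and a30 THEN a21]; (14) [IF a8 THEN a37]; (15) [IF a28 and a8 THEN a5]. ⇒ new: a21, a37, a5.
[3] (11) [IF a5 and a21 THEN a3]. ⇒ new: a3.
[4] (2) [IF a3 and a30 THEN a19]; (9) [IF a3 and a5 THEN a39]. ⇒ new: a19, a39.
[5] (12) [IF a19 THEN a2]. ⇒ new: a2.
[6] (3) [IF a2 THEN a9]. ⇒ new: a9.
Closure: {a1, a10, a14, a17, a19, a2, a20, a21, a22, a27, a28, a3, a30, a34, a35, a37, a39, a5, a8, a9} — 20 facts.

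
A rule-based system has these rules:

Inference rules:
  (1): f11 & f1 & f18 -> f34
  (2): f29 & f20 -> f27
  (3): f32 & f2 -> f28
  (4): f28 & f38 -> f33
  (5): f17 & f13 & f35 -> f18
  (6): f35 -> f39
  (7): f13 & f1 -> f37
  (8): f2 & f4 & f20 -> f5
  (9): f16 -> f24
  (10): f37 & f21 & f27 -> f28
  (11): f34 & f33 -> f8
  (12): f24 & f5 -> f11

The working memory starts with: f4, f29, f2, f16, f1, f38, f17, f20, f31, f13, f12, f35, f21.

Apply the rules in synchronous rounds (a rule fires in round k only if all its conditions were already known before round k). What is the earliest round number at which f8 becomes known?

[1] (2) [f29 & f20 -> f27]; (5) [f17 & f13 & f35 -> f18]; (6) [f35 -> f39]; (7) [f13 & f1 -> f37]; (8) [f2 & f4 & f20 -> f5]; (9) [f16 -> f24]. ⇒ new: f27, f18, f39, f37, f5, f24.
[2] (10) [f37 & f21 & f27 -> f28]; (12) [f24 & f5 -> f11]. ⇒ new: f28, f11.
[3] (1) [f11 & f1 & f18 -> f34]; (4) [f28 & f38 -> f33]. ⇒ new: f34, f33.
[4] (11) [f34 & f33 -> f8]. ⇒ new: f8.
f8 first appears in round 4.

4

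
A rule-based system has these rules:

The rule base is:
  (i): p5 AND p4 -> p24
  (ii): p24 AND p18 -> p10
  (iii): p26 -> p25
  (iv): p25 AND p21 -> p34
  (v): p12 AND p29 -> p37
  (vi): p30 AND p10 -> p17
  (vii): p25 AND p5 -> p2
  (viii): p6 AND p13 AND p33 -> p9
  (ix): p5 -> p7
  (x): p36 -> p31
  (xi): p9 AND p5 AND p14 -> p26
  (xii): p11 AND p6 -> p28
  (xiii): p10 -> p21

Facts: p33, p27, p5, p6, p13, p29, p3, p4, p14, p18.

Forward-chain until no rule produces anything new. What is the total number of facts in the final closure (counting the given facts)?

19

Round 1 fires (i), (viii), (ix), giving p24, p9, p7.
Round 2 fires (ii), (xi), giving p10, p26.
Round 3 fires (iii), (xiii), giving p25, p21.
Round 4 fires (iv), (vii), giving p34, p2.
Closure: {p10, p13, p14, p18, p2, p21, p24, p25, p26, p27, p29, p3, p33, p34, p4, p5, p6, p7, p9} — 19 facts.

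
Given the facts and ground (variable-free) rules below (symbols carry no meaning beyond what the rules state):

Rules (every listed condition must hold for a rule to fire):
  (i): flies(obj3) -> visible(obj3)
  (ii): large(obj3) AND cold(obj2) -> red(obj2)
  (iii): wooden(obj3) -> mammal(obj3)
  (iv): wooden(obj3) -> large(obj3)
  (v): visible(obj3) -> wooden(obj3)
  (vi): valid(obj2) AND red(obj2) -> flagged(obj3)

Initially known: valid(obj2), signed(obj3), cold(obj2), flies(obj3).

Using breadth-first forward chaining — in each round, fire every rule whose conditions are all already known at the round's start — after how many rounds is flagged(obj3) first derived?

Round 1: (i) [flies(obj3) -> visible(obj3)]. New: visible(obj3).
Round 2: (v) [visible(obj3) -> wooden(obj3)]. New: wooden(obj3).
Round 3: (iii) [wooden(obj3) -> mammal(obj3)]; (iv) [wooden(obj3) -> large(obj3)]. New: mammal(obj3), large(obj3).
Round 4: (ii) [large(obj3) AND cold(obj2) -> red(obj2)]. New: red(obj2).
Round 5: (vi) [valid(obj2) AND red(obj2) -> flagged(obj3)]. New: flagged(obj3).
flagged(obj3) first appears in round 5.

5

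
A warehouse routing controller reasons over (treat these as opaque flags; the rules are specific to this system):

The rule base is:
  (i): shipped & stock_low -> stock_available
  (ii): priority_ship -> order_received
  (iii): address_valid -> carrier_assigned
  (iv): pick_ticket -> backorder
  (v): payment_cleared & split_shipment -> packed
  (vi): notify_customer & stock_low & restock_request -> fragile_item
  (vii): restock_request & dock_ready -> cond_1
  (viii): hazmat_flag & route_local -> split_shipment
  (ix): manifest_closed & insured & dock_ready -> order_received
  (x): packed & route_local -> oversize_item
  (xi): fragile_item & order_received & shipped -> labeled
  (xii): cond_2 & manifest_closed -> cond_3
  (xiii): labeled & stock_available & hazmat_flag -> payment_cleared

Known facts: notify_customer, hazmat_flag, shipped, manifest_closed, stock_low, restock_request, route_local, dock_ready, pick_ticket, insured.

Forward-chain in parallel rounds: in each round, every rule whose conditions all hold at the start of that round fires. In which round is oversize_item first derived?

5

Round 1: (i) [shipped & stock_low -> stock_available]; (iv) [pick_ticket -> backorder]; (vi) [notify_customer & stock_low & restock_request -> fragile_item]; (vii) [restock_request & dock_ready -> cond_1]; (viii) [hazmat_flag & route_local -> split_shipment]; (ix) [manifest_closed & insured & dock_ready -> order_received]. Adds stock_available, backorder, fragile_item, cond_1, split_shipment, order_received.
Round 2: (xi) [fragile_item & order_received & shipped -> labeled]. Adds labeled.
Round 3: (xiii) [labeled & stock_available & hazmat_flag -> payment_cleared]. Adds payment_cleared.
Round 4: (v) [payment_cleared & split_shipment -> packed]. Adds packed.
Round 5: (x) [packed & route_local -> oversize_item]. Adds oversize_item.
oversize_item first appears in round 5.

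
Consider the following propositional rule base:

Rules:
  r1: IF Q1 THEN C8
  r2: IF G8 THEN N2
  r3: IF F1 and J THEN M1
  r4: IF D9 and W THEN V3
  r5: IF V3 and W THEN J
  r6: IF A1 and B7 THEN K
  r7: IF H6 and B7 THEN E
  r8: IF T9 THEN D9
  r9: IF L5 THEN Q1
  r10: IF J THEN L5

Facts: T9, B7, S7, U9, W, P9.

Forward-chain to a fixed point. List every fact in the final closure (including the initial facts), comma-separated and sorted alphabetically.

Round 1: r8 [IF T9 THEN D9]. New: D9.
Round 2: r4 [IF D9 and W THEN V3]. New: V3.
Round 3: r5 [IF V3 and W THEN J]. New: J.
Round 4: r10 [IF J THEN L5]. New: L5.
Round 5: r9 [IF L5 THEN Q1]. New: Q1.
Round 6: r1 [IF Q1 THEN C8]. New: C8.

B7, C8, D9, J, L5, P9, Q1, S7, T9, U9, V3, W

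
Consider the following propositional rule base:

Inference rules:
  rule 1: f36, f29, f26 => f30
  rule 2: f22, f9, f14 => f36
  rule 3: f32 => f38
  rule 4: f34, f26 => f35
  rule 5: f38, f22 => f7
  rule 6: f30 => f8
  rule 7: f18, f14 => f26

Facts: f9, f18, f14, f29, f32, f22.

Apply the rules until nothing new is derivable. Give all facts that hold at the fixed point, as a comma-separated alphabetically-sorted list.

Round 1: rule 2 [f22, f9, f14 => f36]; rule 3 [f32 => f38]; rule 7 [f18, f14 => f26]. New: f36, f38, f26.
Round 2: rule 1 [f36, f29, f26 => f30]; rule 5 [f38, f22 => f7]. New: f30, f7.
Round 3: rule 6 [f30 => f8]. New: f8.

f14, f18, f22, f26, f29, f30, f32, f36, f38, f7, f8, f9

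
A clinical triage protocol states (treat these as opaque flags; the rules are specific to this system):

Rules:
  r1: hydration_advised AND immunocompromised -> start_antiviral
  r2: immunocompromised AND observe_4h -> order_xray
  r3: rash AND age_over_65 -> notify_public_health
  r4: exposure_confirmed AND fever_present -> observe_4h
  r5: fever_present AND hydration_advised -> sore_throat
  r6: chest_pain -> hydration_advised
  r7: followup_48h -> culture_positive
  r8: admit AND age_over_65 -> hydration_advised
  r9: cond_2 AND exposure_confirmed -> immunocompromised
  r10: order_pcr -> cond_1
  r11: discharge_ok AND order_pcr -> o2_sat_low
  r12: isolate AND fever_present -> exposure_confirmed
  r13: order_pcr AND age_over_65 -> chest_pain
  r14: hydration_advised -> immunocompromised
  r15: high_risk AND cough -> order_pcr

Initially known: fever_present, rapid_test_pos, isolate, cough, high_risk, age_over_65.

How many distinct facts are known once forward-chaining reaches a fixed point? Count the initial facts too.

Round 1: r12 [isolate AND fever_present -> exposure_confirmed]; r15 [high_risk AND cough -> order_pcr]. New: exposure_confirmed, order_pcr.
Round 2: r4 [exposure_confirmed AND fever_present -> observe_4h]; r10 [order_pcr -> cond_1]; r13 [order_pcr AND age_over_65 -> chest_pain]. New: observe_4h, cond_1, chest_pain.
Round 3: r6 [chest_pain -> hydration_advised]. New: hydration_advised.
Round 4: r5 [fever_present AND hydration_advised -> sore_throat]; r14 [hydration_advised -> immunocompromised]. New: sore_throat, immunocompromised.
Round 5: r1 [hydration_advised AND immunocompromised -> start_antiviral]; r2 [immunocompromised AND observe_4h -> order_xray]. New: start_antiviral, order_xray.
Closure: {age_over_65, chest_pain, cond_1, cough, exposure_confirmed, fever_present, high_risk, hydration_advised, immunocompromised, isolate, observe_4h, order_pcr, order_xray, rapid_test_pos, sore_throat, start_antiviral} — 16 facts.

16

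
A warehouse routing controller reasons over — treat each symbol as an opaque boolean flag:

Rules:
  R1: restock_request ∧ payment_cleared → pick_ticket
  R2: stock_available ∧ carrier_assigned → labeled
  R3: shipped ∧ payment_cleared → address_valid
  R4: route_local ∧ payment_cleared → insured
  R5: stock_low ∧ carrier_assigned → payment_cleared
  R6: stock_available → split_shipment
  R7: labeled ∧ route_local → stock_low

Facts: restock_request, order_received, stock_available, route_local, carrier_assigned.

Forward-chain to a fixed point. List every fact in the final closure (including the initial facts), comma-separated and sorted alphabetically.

Round 1: R2 [stock_available ∧ carrier_assigned → labeled]; R6 [stock_available → split_shipment]. New: labeled, split_shipment.
Round 2: R7 [labeled ∧ route_local → stock_low]. New: stock_low.
Round 3: R5 [stock_low ∧ carrier_assigned → payment_cleared]. New: payment_cleared.
Round 4: R1 [restock_request ∧ payment_cleared → pick_ticket]; R4 [route_local ∧ payment_cleared → insured]. New: pick_ticket, insured.

carrier_assigned, insured, labeled, order_received, payment_cleared, pick_ticket, restock_request, route_local, split_shipment, stock_available, stock_low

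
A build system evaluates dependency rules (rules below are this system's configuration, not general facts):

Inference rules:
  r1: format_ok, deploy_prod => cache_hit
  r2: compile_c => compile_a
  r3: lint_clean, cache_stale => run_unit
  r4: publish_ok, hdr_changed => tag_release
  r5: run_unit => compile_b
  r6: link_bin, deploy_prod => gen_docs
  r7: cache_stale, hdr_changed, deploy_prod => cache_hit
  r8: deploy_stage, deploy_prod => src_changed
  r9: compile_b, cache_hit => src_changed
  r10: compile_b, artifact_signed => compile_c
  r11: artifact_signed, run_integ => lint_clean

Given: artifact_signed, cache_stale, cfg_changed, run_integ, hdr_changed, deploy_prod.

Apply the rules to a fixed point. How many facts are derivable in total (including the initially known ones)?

Round 1: r7 [cache_stale, hdr_changed, deploy_prod => cache_hit]; r11 [artifact_signed, run_integ => lint_clean]. New: cache_hit, lint_clean.
Round 2: r3 [lint_clean, cache_stale => run_unit]. New: run_unit.
Round 3: r5 [run_unit => compile_b]. New: compile_b.
Round 4: r9 [compile_b, cache_hit => src_changed]; r10 [compile_b, artifact_signed => compile_c]. New: src_changed, compile_c.
Round 5: r2 [compile_c => compile_a]. New: compile_a.
Closure: {artifact_signed, cache_hit, cache_stale, cfg_changed, compile_a, compile_b, compile_c, deploy_prod, hdr_changed, lint_clean, run_integ, run_unit, src_changed} — 13 facts.

13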